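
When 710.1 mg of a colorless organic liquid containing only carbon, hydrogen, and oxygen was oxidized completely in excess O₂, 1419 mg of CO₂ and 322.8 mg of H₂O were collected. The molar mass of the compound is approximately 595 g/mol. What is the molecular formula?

C27H30O15

mol C = 1.419 g CO₂ ÷ 44.009 g/mol = 0.032243 mol
mol H = 2 × 0.3228 g H₂O ÷ 18.015 g/mol = 0.035837 mol
mass O = 0.7101 − (0.38728 + 0.036123) = 0.28670 g → mol O = 0.28670 ÷ 15.999 = 0.017920 mol
Divide by the smallest (0.017920 mol): C 1.799, H 2.000, O 1.000
Multiplying each by 5 gives whole numbers: C 9.00, H 10.00, O 5.00
Empirical formula: C9H10O5
Empirical-formula mass = 198.17 g/mol; 595 ÷ 198.17 ≈ 3, so the molecular formula is C27H30O15.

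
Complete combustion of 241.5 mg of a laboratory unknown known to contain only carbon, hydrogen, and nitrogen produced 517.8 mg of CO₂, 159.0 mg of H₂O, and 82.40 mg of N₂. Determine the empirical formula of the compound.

C2H3N

mol C = 0.5178 g CO₂ ÷ 44.009 g/mol = 0.011766 mol
mol H = 2 × 0.1590 g H₂O ÷ 18.015 g/mol = 0.017652 mol
mol N = 2 × 0.08240 g N₂ ÷ 28.014 g/mol = 0.0058828 mol
Divide by the smallest (0.0058828 mol): C 2.000, H 3.001, N 1.000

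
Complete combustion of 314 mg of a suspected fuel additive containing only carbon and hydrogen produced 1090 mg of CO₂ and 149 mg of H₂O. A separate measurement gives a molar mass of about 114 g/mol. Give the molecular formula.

mol C = 1.09 g CO₂ ÷ 44.009 g/mol = 0.02477 mol
mol H = 2 × 0.149 g H₂O ÷ 18.015 g/mol = 0.01654 mol
Divide by the smallest (0.01654 mol): C 1.497, H 1.000
Multiplying each by 2 gives whole numbers: C 2.99, H 2.00
Empirical formula: C3H2
Empirical-formula mass = 38.05 g/mol; 114 ÷ 38.05 ≈ 3, so the molecular formula is C9H6.

C9H6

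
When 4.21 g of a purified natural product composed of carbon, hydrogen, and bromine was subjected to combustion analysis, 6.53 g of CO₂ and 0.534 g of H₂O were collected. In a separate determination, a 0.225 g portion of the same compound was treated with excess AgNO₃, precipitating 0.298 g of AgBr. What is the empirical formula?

mol C = 6.53 g CO₂ ÷ 44.009 g/mol = 0.1484 mol
mol H = 2 × 0.534 g H₂O ÷ 18.015 g/mol = 0.05928 mol
From the AgBr data: mol Br per gram of compound = (0.298 ÷ 187.772) ÷ 0.225 = 0.007053 mol/g, so in the 4.21 g combustion sample mol Br = 0.02970 mol
Divide by the smallest (0.02970 mol): C 4.997, H 1.996, Br 1.000

C5H2Br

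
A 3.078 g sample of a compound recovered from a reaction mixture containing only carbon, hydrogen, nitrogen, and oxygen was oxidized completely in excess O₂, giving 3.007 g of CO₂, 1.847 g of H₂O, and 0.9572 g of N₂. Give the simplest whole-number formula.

mol C = 3.007 g CO₂ ÷ 44.009 g/mol = 0.068327 mol
mol H = 2 × 1.847 g H₂O ÷ 18.015 g/mol = 0.20505 mol
mol N = 2 × 0.9572 g N₂ ÷ 28.014 g/mol = 0.068337 mol
mass O = 3.078 − (0.82067 + 0.20669 + 0.95720) = 1.0934 g → mol O = 1.0934 ÷ 15.999 = 0.068344 mol
Divide by the smallest (0.068327 mol): C 1.000, H 3.001, N 1.000, O 1.000

CH3NO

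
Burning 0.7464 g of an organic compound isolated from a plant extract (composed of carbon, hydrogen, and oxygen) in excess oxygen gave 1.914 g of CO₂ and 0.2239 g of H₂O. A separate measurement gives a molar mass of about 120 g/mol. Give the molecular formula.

mol C = 1.914 g CO₂ ÷ 44.009 g/mol = 0.043491 mol
mol H = 2 × 0.2239 g H₂O ÷ 18.015 g/mol = 0.024857 mol
mass O = 0.7464 − (0.52237 + 0.025056) = 0.19897 g → mol O = 0.19897 ÷ 15.999 = 0.012437 mol
Divide by the smallest (0.012437 mol): C 3.497, H 1.999, O 1.000
Multiplying each by 2 gives whole numbers: C 6.99, H 4.00, O 2.00
Empirical formula: C7H4O2
Empirical-formula mass = 120.11 g/mol; 120 ÷ 120.11 ≈ 1, so the molecular formula is C7H4O2.

C7H4O2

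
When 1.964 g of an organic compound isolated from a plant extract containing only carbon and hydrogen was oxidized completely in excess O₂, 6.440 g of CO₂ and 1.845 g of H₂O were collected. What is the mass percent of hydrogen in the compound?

10.51%

mol C = 6.440 g CO₂ ÷ 44.009 g/mol = 0.14633 mol
mol H = 2 × 1.845 g H₂O ÷ 18.015 g/mol = 0.20483 mol
mass % H = 0.20647 g ÷ 1.964 g × 100%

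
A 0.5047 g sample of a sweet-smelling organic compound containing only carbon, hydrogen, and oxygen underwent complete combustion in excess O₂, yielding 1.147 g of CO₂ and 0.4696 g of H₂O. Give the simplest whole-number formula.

C3H6O

mol C = 1.147 g CO₂ ÷ 44.009 g/mol = 0.026063 mol
mol H = 2 × 0.4696 g H₂O ÷ 18.015 g/mol = 0.052134 mol
mass O = 0.5047 − (0.31304 + 0.052551) = 0.13911 g → mol O = 0.13911 ÷ 15.999 = 0.0086948 mol
Divide by the smallest (0.0086948 mol): C 2.998, H 5.996, O 1.000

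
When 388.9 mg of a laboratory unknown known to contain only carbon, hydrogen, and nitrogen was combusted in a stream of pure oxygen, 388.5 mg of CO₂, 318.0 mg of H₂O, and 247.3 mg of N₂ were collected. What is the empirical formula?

CH4N2

mol C = 0.3885 g CO₂ ÷ 44.009 g/mol = 0.0088277 mol
mol H = 2 × 0.3180 g H₂O ÷ 18.015 g/mol = 0.035304 mol
mol N = 2 × 0.2473 g N₂ ÷ 28.014 g/mol = 0.017655 mol
Divide by the smallest (0.0088277 mol): C 1.000, H 3.999, N 2.000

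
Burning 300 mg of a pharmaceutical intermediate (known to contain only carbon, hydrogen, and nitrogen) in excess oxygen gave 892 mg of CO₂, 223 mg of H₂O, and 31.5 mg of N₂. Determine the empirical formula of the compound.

mol C = 0.892 g CO₂ ÷ 44.009 g/mol = 0.02027 mol
mol H = 2 × 0.223 g H₂O ÷ 18.015 g/mol = 0.02476 mol
mol N = 2 × 0.0315 g N₂ ÷ 28.014 g/mol = 0.002249 mol
Divide by the smallest (0.002249 mol): C 9.013, H 11.009, N 1.000

C9H11N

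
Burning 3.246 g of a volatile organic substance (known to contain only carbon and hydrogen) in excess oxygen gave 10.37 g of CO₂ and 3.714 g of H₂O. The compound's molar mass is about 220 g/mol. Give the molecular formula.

mol C = 10.37 g CO₂ ÷ 44.009 g/mol = 0.23563 mol
mol H = 2 × 3.714 g H₂O ÷ 18.015 g/mol = 0.41232 mol
Divide by the smallest (0.23563 mol): C 1.000, H 1.750
Multiplying each by 4 gives whole numbers: C 4.00, H 7.00
Empirical formula: C4H7
Empirical-formula mass = 55.10 g/mol; 220 ÷ 55.10 ≈ 4, so the molecular formula is C16H28.

C16H28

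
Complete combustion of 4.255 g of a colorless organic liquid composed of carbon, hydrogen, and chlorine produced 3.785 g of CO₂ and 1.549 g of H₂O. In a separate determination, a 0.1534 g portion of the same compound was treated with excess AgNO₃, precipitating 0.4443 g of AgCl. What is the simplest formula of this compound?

mol C = 3.785 g CO₂ ÷ 44.009 g/mol = 0.086005 mol
mol H = 2 × 1.549 g H₂O ÷ 18.015 g/mol = 0.17197 mol
From the AgCl data: mol Cl per gram of compound = (0.4443 ÷ 143.318) ÷ 0.1534 = 0.020209 mol/g, so in the 4.255 g combustion sample mol Cl = 0.085990 mol
Divide by the smallest (0.085990 mol): C 1.000, H 2.000, Cl 1.000

CH2Cl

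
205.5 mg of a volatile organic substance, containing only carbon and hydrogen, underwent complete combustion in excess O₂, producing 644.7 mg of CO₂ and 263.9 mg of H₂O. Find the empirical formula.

mol C = 0.6447 g CO₂ ÷ 44.009 g/mol = 0.014649 mol
mol H = 2 × 0.2639 g H₂O ÷ 18.015 g/mol = 0.029298 mol
Divide by the smallest (0.014649 mol): C 1.000, H 2.000

CH2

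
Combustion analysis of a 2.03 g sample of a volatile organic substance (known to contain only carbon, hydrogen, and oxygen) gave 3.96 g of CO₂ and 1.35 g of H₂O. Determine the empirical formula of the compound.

mol C = 3.96 g CO₂ ÷ 44.009 g/mol = 0.08998 mol
mol H = 2 × 1.35 g H₂O ÷ 18.015 g/mol = 0.1499 mol
mass O = 2.03 − (1.081 + 0.1511) = 0.7982 g → mol O = 0.7982 ÷ 15.999 = 0.04989 mol
Divide by the smallest (0.04989 mol): C 1.804, H 3.004, O 1.000
Multiplying each by 5 gives whole numbers: C 9.02, H 15.02, O 5.00

C9H15O5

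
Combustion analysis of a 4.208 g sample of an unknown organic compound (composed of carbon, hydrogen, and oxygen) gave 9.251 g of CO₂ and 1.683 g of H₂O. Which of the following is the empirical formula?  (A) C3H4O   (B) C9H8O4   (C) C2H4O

mol C = 9.251 g CO₂ ÷ 44.009 g/mol = 0.21021 mol
mol H = 2 × 1.683 g H₂O ÷ 18.015 g/mol = 0.18684 mol
mass O = 4.208 − (2.5248 + 0.18834) = 1.4949 g → mol O = 1.4949 ÷ 15.999 = 0.093435 mol
Divide by the smallest (0.093435 mol): C 2.250, H 2.000, O 1.000
Multiplying each by 4 gives whole numbers: C 9.00, H 8.00, O 4.00

(B) C9H8O4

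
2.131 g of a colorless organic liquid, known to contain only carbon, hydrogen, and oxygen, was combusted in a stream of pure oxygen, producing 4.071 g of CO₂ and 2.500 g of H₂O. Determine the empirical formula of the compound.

C2H6O

mol C = 4.071 g CO₂ ÷ 44.009 g/mol = 0.092504 mol
mol H = 2 × 2.500 g H₂O ÷ 18.015 g/mol = 0.27755 mol
mass O = 2.131 − (1.1111 + 0.27977) = 0.74017 g → mol O = 0.74017 ÷ 15.999 = 0.046264 mol
Divide by the smallest (0.046264 mol): C 1.999, H 5.999, O 1.000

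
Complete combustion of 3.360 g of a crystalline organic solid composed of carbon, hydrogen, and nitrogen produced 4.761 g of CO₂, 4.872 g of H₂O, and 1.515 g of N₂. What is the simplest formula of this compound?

CH5N

mol C = 4.761 g CO₂ ÷ 44.009 g/mol = 0.10818 mol
mol H = 2 × 4.872 g H₂O ÷ 18.015 g/mol = 0.54088 mol
mol N = 2 × 1.515 g N₂ ÷ 28.014 g/mol = 0.10816 mol
Divide by the smallest (0.10816 mol): C 1.000, H 5.001, N 1.000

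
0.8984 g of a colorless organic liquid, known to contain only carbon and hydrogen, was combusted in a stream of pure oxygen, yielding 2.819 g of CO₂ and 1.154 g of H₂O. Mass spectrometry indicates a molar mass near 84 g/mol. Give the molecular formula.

C6H12

mol C = 2.819 g CO₂ ÷ 44.009 g/mol = 0.064055 mol
mol H = 2 × 1.154 g H₂O ÷ 18.015 g/mol = 0.12812 mol
Divide by the smallest (0.064055 mol): C 1.000, H 2.000
Empirical formula: CH2
Empirical-formula mass = 14.03 g/mol; 84 ÷ 14.03 ≈ 6, so the molecular formula is C6H12.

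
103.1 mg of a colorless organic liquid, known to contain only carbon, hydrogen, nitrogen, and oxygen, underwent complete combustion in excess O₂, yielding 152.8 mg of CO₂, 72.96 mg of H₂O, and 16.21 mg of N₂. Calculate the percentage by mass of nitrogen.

15.72%

mol C = 0.1528 g CO₂ ÷ 44.009 g/mol = 0.0034720 mol
mol H = 2 × 0.07296 g H₂O ÷ 18.015 g/mol = 0.0080999 mol
mol N = 2 × 0.01621 g N₂ ÷ 28.014 g/mol = 0.0011573 mol
mass O = 0.1031 − (0.041702 + 0.0081647 + 0.016210) = 0.037023 g → mol O = 0.037023 ÷ 15.999 = 0.0023141 mol
mass % N = 0.016210 g ÷ 0.1031 g × 100%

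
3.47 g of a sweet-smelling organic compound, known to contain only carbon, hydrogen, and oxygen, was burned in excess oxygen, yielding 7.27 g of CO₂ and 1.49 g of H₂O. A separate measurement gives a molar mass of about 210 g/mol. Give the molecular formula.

C10H10O5

mol C = 7.27 g CO₂ ÷ 44.009 g/mol = 0.1652 mol
mol H = 2 × 1.49 g H₂O ÷ 18.015 g/mol = 0.1654 mol
mass O = 3.47 − (1.984 + 0.1667) = 1.319 g → mol O = 1.319 ÷ 15.999 = 0.08245 mol
Divide by the smallest (0.08245 mol): C 2.004, H 2.006, O 1.000
Empirical formula: C2H2O
Empirical-formula mass = 42.04 g/mol; 210 ÷ 42.04 ≈ 5, so the molecular formula is C10H10O5.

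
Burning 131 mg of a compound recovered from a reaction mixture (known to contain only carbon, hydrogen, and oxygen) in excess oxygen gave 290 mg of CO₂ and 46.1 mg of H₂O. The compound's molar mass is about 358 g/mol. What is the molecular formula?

mol C = 0.290 g CO₂ ÷ 44.009 g/mol = 0.006590 mol
mol H = 2 × 0.0461 g H₂O ÷ 18.015 g/mol = 0.005118 mol
mass O = 0.131 − (0.07915 + 0.005159) = 0.04669 g → mol O = 0.04669 ÷ 15.999 = 0.002919 mol
Divide by the smallest (0.002919 mol): C 2.258, H 1.754, O 1.000
Multiplying each by 4 gives whole numbers: C 9.03, H 7.01, O 4.00
Empirical formula: C9H7O4
Empirical-formula mass = 179.15 g/mol; 358 ÷ 179.15 ≈ 2, so the molecular formula is C18H14O8.

C18H14O8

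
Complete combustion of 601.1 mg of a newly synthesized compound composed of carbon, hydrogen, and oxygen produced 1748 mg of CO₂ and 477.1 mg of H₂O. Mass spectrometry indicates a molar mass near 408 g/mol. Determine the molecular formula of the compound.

C27H36O3

mol C = 1.748 g CO₂ ÷ 44.009 g/mol = 0.039719 mol
mol H = 2 × 0.4771 g H₂O ÷ 18.015 g/mol = 0.052967 mol
mass O = 0.6011 − (0.47707 + 0.053391) = 0.070643 g → mol O = 0.070643 ÷ 15.999 = 0.0044154 mol
Divide by the smallest (0.0044154 mol): C 8.996, H 11.996, O 1.000
Empirical formula: C9H12O
Empirical-formula mass = 136.19 g/mol; 408 ÷ 136.19 ≈ 3, so the molecular formula is C27H36O3.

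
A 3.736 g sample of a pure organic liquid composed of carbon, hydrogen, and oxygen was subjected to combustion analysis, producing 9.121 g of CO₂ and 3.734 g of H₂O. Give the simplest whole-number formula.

mol C = 9.121 g CO₂ ÷ 44.009 g/mol = 0.20725 mol
mol H = 2 × 3.734 g H₂O ÷ 18.015 g/mol = 0.41454 mol
mass O = 3.736 − (2.4893 + 0.41786) = 0.82882 g → mol O = 0.82882 ÷ 15.999 = 0.051805 mol
Divide by the smallest (0.051805 mol): C 4.001, H 8.002, O 1.000

C4H8O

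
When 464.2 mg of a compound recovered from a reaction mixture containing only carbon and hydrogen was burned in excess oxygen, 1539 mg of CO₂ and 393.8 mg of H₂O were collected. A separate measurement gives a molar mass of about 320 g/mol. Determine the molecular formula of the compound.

mol C = 1.539 g CO₂ ÷ 44.009 g/mol = 0.034970 mol
mol H = 2 × 0.3938 g H₂O ÷ 18.015 g/mol = 0.043719 mol
Divide by the smallest (0.034970 mol): C 1.000, H 1.250
Multiplying each by 4 gives whole numbers: C 4.00, H 5.00
Empirical formula: C4H5
Empirical-formula mass = 53.08 g/mol; 320 ÷ 53.08 ≈ 6, so the molecular formula is C24H30.

C24H30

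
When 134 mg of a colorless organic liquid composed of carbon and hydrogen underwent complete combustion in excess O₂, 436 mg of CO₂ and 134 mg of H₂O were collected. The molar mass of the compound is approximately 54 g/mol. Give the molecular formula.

C4H6

mol C = 0.436 g CO₂ ÷ 44.009 g/mol = 0.009907 mol
mol H = 2 × 0.134 g H₂O ÷ 18.015 g/mol = 0.01488 mol
Divide by the smallest (0.009907 mol): C 1.000, H 1.502
Multiplying each by 2 gives whole numbers: C 2.00, H 3.00
Empirical formula: C2H3
Empirical-formula mass = 27.05 g/mol; 54 ÷ 27.05 ≈ 2, so the molecular formula is C4H6.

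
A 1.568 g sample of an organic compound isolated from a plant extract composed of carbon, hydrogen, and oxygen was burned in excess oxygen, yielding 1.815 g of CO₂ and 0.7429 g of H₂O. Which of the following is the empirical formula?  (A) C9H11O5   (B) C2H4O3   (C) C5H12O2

mol C = 1.815 g CO₂ ÷ 44.009 g/mol = 0.041242 mol
mol H = 2 × 0.7429 g H₂O ÷ 18.015 g/mol = 0.082476 mol
mass O = 1.568 − (0.49535 + 0.083136) = 0.98951 g → mol O = 0.98951 ÷ 15.999 = 0.061848 mol
Divide by the smallest (0.041242 mol): C 1.000, H 2.000, O 1.500
Multiplying each by 2 gives whole numbers: C 2.00, H 4.00, O 3.00

(B) C2H4O3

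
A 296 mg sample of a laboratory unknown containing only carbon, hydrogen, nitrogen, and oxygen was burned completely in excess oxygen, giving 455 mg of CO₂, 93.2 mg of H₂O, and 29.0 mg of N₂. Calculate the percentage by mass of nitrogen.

mol C = 0.455 g CO₂ ÷ 44.009 g/mol = 0.01034 mol
mol H = 2 × 0.0932 g H₂O ÷ 18.015 g/mol = 0.01035 mol
mol N = 2 × 0.0290 g N₂ ÷ 28.014 g/mol = 0.002070 mol
mass O = 0.296 − (0.1242 + 0.01043 + 0.02900) = 0.1324 g → mol O = 0.1324 ÷ 15.999 = 0.008275 mol
mass % N = 0.02900 g ÷ 0.296 g × 100%

9.8%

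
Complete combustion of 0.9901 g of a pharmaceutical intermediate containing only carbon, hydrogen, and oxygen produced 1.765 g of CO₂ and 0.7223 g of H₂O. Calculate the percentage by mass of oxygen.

43.18%

mol C = 1.765 g CO₂ ÷ 44.009 g/mol = 0.040105 mol
mol H = 2 × 0.7223 g H₂O ÷ 18.015 g/mol = 0.080189 mol
mass O = 0.9901 − (0.48171 + 0.080830) = 0.42756 g → mol O = 0.42756 ÷ 15.999 = 0.026724 mol
mass % O = 0.42756 g ÷ 0.9901 g × 100%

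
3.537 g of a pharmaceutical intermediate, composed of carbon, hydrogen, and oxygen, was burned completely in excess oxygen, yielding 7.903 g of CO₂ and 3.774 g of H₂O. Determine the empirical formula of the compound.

C3H7O

mol C = 7.903 g CO₂ ÷ 44.009 g/mol = 0.17958 mol
mol H = 2 × 3.774 g H₂O ÷ 18.015 g/mol = 0.41898 mol
mass O = 3.537 − (2.1569 + 0.42234) = 0.95777 g → mol O = 0.95777 ÷ 15.999 = 0.059864 mol
Divide by the smallest (0.059864 mol): C 3.000, H 6.999, O 1.000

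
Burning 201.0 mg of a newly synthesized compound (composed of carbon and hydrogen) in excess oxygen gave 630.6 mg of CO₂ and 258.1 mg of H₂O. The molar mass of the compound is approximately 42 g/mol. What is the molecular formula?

mol C = 0.6306 g CO₂ ÷ 44.009 g/mol = 0.014329 mol
mol H = 2 × 0.2581 g H₂O ÷ 18.015 g/mol = 0.028654 mol
Divide by the smallest (0.014329 mol): C 1.000, H 2.000
Empirical formula: CH2
Empirical-formula mass = 14.03 g/mol; 42 ÷ 14.03 ≈ 3, so the molecular formula is C3H6.

C3H6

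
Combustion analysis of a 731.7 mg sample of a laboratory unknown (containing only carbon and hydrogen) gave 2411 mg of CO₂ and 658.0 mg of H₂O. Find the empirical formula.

C3H4

mol C = 2.411 g CO₂ ÷ 44.009 g/mol = 0.054784 mol
mol H = 2 × 0.6580 g H₂O ÷ 18.015 g/mol = 0.073050 mol
Divide by the smallest (0.054784 mol): C 1.000, H 1.333
Multiplying each by 3 gives whole numbers: C 3.00, H 4.00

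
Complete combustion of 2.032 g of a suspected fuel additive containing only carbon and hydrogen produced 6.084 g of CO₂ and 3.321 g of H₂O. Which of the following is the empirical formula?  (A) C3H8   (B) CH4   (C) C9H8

(A) C3H8

mol C = 6.084 g CO₂ ÷ 44.009 g/mol = 0.13824 mol
mol H = 2 × 3.321 g H₂O ÷ 18.015 g/mol = 0.36869 mol
Divide by the smallest (0.13824 mol): C 1.000, H 2.667
Multiplying each by 3 gives whole numbers: C 3.00, H 8.00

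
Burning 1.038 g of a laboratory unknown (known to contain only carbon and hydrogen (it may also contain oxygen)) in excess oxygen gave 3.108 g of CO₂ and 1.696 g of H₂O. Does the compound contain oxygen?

mol C = 3.108 g CO₂ ÷ 44.009 g/mol = 0.070622 mol
mol H = 2 × 1.696 g H₂O ÷ 18.015 g/mol = 0.18829 mol
C and H together account for 1.0380 g — essentially the entire 1.038 g sample — so the compound contains no oxygen.

no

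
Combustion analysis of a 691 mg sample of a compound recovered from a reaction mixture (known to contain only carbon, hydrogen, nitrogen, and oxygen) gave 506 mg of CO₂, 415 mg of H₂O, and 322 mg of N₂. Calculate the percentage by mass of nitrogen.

46.6%

mol C = 0.506 g CO₂ ÷ 44.009 g/mol = 0.01150 mol
mol H = 2 × 0.415 g H₂O ÷ 18.015 g/mol = 0.04607 mol
mol N = 2 × 0.322 g N₂ ÷ 28.014 g/mol = 0.02299 mol
mass O = 0.691 − (0.1381 + 0.04644 + 0.3220) = 0.1845 g → mol O = 0.1845 ÷ 15.999 = 0.01153 mol
mass % N = 0.3220 g ÷ 0.691 g × 100%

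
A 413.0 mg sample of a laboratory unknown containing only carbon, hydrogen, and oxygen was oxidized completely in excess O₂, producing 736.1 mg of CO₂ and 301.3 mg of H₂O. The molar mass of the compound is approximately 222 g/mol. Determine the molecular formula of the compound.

mol C = 0.7361 g CO₂ ÷ 44.009 g/mol = 0.016726 mol
mol H = 2 × 0.3013 g H₂O ÷ 18.015 g/mol = 0.033450 mol
mass O = 0.4130 − (0.20090 + 0.033718) = 0.17839 g → mol O = 0.17839 ÷ 15.999 = 0.011150 mol
Divide by the smallest (0.011150 mol): C 1.500, H 3.000, O 1.000
Multiplying each by 2 gives whole numbers: C 3.00, H 6.00, O 2.00
Empirical formula: C3H6O2
Empirical-formula mass = 74.08 g/mol; 222 ÷ 74.08 ≈ 3, so the molecular formula is C9H18O6.

C9H18O6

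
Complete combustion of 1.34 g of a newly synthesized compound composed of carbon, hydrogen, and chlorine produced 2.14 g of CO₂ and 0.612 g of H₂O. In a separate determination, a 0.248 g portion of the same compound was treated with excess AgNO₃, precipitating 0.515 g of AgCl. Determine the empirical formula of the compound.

C5H7Cl2

mol C = 2.14 g CO₂ ÷ 44.009 g/mol = 0.04863 mol
mol H = 2 × 0.612 g H₂O ÷ 18.015 g/mol = 0.06794 mol
From the AgCl data: mol Cl per gram of compound = (0.515 ÷ 143.318) ÷ 0.248 = 0.01449 mol/g, so in the 1.34 g combustion sample mol Cl = 0.01942 mol
Divide by the smallest (0.01942 mol): C 2.504, H 3.499, Cl 1.000
Multiplying each by 2 gives whole numbers: C 5.01, H 7.00, Cl 2.00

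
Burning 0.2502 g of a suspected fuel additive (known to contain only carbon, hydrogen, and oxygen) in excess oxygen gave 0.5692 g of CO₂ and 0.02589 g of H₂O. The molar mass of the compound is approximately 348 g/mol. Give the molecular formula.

C18H4O8

mol C = 0.5692 g CO₂ ÷ 44.009 g/mol = 0.012934 mol
mol H = 2 × 0.02589 g H₂O ÷ 18.015 g/mol = 0.0028743 mol
mass O = 0.2502 − (0.15535 + 0.0028973) = 0.091956 g → mol O = 0.091956 ÷ 15.999 = 0.0057476 mol
Divide by the smallest (0.0028743 mol): C 4.500, H 1.000, O 2.000
Multiplying each by 2 gives whole numbers: C 9.00, H 2.00, O 4.00
Empirical formula: C9H2O4
Empirical-formula mass = 174.11 g/mol; 348 ÷ 174.11 ≈ 2, so the molecular formula is C18H4O8.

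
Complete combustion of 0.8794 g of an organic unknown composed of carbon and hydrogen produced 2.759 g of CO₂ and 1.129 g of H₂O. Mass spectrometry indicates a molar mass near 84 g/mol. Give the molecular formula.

mol C = 2.759 g CO₂ ÷ 44.009 g/mol = 0.062692 mol
mol H = 2 × 1.129 g H₂O ÷ 18.015 g/mol = 0.12534 mol
Divide by the smallest (0.062692 mol): C 1.000, H 1.999
Empirical formula: CH2
Empirical-formula mass = 14.03 g/mol; 84 ÷ 14.03 ≈ 6, so the molecular formula is C6H12.

C6H12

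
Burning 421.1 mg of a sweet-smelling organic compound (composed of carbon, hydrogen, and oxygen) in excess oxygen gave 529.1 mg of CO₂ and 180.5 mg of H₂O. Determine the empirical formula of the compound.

mol C = 0.5291 g CO₂ ÷ 44.009 g/mol = 0.012023 mol
mol H = 2 × 0.1805 g H₂O ÷ 18.015 g/mol = 0.020039 mol
mass O = 0.4211 − (0.14440 + 0.020199) = 0.25650 g → mol O = 0.25650 ÷ 15.999 = 0.016032 mol
Divide by the smallest (0.012023 mol): C 1.000, H 1.667, O 1.334
Multiplying each by 3 gives whole numbers: C 3.00, H 5.00, O 4.00

C3H5O4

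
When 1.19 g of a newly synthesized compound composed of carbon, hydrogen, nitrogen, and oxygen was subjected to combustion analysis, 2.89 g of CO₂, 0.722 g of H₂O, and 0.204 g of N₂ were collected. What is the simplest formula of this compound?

C9H11N2O

mol C = 2.89 g CO₂ ÷ 44.009 g/mol = 0.06567 mol
mol H = 2 × 0.722 g H₂O ÷ 18.015 g/mol = 0.08016 mol
mol N = 2 × 0.204 g N₂ ÷ 28.014 g/mol = 0.01456 mol
mass O = 1.19 − (0.7887 + 0.08080 + 0.2040) = 0.1165 g → mol O = 0.1165 ÷ 15.999 = 0.007279 mol
Divide by the smallest (0.007279 mol): C 9.021, H 11.012, N 2.001, O 1.000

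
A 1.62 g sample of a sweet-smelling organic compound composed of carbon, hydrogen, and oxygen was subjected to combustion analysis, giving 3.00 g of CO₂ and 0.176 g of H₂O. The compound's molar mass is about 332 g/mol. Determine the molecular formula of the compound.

mol C = 3.00 g CO₂ ÷ 44.009 g/mol = 0.06817 mol
mol H = 2 × 0.176 g H₂O ÷ 18.015 g/mol = 0.01954 mol
mass O = 1.62 − (0.8188 + 0.01970) = 0.7815 g → mol O = 0.7815 ÷ 15.999 = 0.04885 mol
Divide by the smallest (0.01954 mol): C 3.489, H 1.000, O 2.500
Multiplying each by 2 gives whole numbers: C 6.98, H 2.00, O 5.00
Empirical formula: C7H2O5
Empirical-formula mass = 166.09 g/mol; 332 ÷ 166.09 ≈ 2, so the molecular formula is C14H4O10.

C14H4O10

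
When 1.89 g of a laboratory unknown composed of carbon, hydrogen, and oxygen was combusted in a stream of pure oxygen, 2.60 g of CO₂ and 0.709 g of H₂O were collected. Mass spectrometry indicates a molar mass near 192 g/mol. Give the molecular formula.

C6H8O7

mol C = 2.60 g CO₂ ÷ 44.009 g/mol = 0.05908 mol
mol H = 2 × 0.709 g H₂O ÷ 18.015 g/mol = 0.07871 mol
mass O = 1.89 − (0.7096 + 0.07934) = 1.101 g → mol O = 1.101 ÷ 15.999 = 0.06882 mol
Divide by the smallest (0.05908 mol): C 1.000, H 1.332, O 1.165
Multiplying each by 6 gives whole numbers: C 6.00, H 7.99, O 6.99
Empirical formula: C6H8O7
Empirical-formula mass = 192.12 g/mol; 192 ÷ 192.12 ≈ 1, so the molecular formula is C6H8O7.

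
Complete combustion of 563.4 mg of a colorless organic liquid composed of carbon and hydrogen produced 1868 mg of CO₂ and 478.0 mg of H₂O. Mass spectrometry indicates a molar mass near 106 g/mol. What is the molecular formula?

C8H10

mol C = 1.868 g CO₂ ÷ 44.009 g/mol = 0.042446 mol
mol H = 2 × 0.4780 g H₂O ÷ 18.015 g/mol = 0.053067 mol
Divide by the smallest (0.042446 mol): C 1.000, H 1.250
Multiplying each by 4 gives whole numbers: C 4.00, H 5.00
Empirical formula: C4H5
Empirical-formula mass = 53.08 g/mol; 106 ÷ 53.08 ≈ 2, so the molecular formula is C8H10.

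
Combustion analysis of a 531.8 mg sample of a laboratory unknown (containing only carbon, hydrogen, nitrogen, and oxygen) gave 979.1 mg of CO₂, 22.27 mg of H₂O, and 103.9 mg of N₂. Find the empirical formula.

mol C = 0.9791 g CO₂ ÷ 44.009 g/mol = 0.022248 mol
mol H = 2 × 0.02227 g H₂O ÷ 18.015 g/mol = 0.0024724 mol
mol N = 2 × 0.1039 g N₂ ÷ 28.014 g/mol = 0.0074177 mol
mass O = 0.5318 − (0.26722 + 0.0024922 + 0.10390) = 0.15819 g → mol O = 0.15819 ÷ 15.999 = 0.0098875 mol
Divide by the smallest (0.0024724 mol): C 8.998, H 1.000, N 3.000, O 3.999

C9HN3O4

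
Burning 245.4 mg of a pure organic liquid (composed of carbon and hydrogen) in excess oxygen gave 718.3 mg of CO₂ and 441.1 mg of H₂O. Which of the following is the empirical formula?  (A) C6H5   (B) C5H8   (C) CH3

(C) CH3

mol C = 0.7183 g CO₂ ÷ 44.009 g/mol = 0.016322 mol
mol H = 2 × 0.4411 g H₂O ÷ 18.015 g/mol = 0.048970 mol
Divide by the smallest (0.016322 mol): C 1.000, H 3.000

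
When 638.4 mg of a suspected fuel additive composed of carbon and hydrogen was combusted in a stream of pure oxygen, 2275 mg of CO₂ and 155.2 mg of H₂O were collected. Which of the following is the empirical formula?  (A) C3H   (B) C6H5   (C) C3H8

(A) C3H

mol C = 2.275 g CO₂ ÷ 44.009 g/mol = 0.051694 mol
mol H = 2 × 0.1552 g H₂O ÷ 18.015 g/mol = 0.017230 mol
Divide by the smallest (0.017230 mol): C 3.000, H 1.000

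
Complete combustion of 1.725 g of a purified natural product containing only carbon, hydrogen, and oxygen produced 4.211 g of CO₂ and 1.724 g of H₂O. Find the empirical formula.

C4H8O

mol C = 4.211 g CO₂ ÷ 44.009 g/mol = 0.095685 mol
mol H = 2 × 1.724 g H₂O ÷ 18.015 g/mol = 0.19140 mol
mass O = 1.725 − (1.1493 + 0.19293) = 0.38280 g → mol O = 0.38280 ÷ 15.999 = 0.023927 mol
Divide by the smallest (0.023927 mol): C 3.999, H 7.999, O 1.000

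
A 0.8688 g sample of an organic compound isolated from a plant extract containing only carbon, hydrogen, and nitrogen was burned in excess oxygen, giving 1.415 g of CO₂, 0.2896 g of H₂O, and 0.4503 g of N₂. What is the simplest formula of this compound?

CHN

mol C = 1.415 g CO₂ ÷ 44.009 g/mol = 0.032153 mol
mol H = 2 × 0.2896 g H₂O ÷ 18.015 g/mol = 0.032151 mol
mol N = 2 × 0.4503 g N₂ ÷ 28.014 g/mol = 0.032148 mol
Divide by the smallest (0.032148 mol): C 1.000, H 1.000, N 1.000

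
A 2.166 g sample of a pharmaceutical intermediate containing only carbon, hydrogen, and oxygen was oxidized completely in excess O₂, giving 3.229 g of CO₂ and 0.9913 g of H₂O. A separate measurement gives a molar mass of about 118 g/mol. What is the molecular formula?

mol C = 3.229 g CO₂ ÷ 44.009 g/mol = 0.073371 mol
mol H = 2 × 0.9913 g H₂O ÷ 18.015 g/mol = 0.11005 mol
mass O = 2.166 − (0.88126 + 0.11093) = 1.1738 g → mol O = 1.1738 ÷ 15.999 = 0.073367 mol
Divide by the smallest (0.073367 mol): C 1.000, H 1.500, O 1.000
Multiplying each by 2 gives whole numbers: C 2.00, H 3.00, O 2.00
Empirical formula: C2H3O2
Empirical-formula mass = 59.04 g/mol; 118 ÷ 59.04 ≈ 2, so the molecular formula is C4H6O4.

C4H6O4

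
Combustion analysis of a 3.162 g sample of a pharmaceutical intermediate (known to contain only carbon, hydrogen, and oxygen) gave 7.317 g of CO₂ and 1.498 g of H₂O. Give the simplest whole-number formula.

C8H8O3

mol C = 7.317 g CO₂ ÷ 44.009 g/mol = 0.16626 mol
mol H = 2 × 1.498 g H₂O ÷ 18.015 g/mol = 0.16631 mol
mass O = 3.162 − (1.9970 + 0.16764) = 0.99740 g → mol O = 0.99740 ÷ 15.999 = 0.062341 mol
Divide by the smallest (0.062341 mol): C 2.667, H 2.668, O 1.000
Multiplying each by 3 gives whole numbers: C 8.00, H 8.00, O 3.00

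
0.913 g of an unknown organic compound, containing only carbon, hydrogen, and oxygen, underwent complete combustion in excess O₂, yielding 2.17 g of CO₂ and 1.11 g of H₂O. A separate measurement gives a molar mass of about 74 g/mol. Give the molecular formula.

C4H10O

mol C = 2.17 g CO₂ ÷ 44.009 g/mol = 0.04931 mol
mol H = 2 × 1.11 g H₂O ÷ 18.015 g/mol = 0.1232 mol
mass O = 0.913 − (0.5922 + 0.1242) = 0.1965 g → mol O = 0.1965 ÷ 15.999 = 0.01228 mol
Divide by the smallest (0.01228 mol): C 4.014, H 10.031, O 1.000
Empirical formula: C4H10O
Empirical-formula mass = 74.12 g/mol; 74 ÷ 74.12 ≈ 1, so the molecular formula is C4H10O.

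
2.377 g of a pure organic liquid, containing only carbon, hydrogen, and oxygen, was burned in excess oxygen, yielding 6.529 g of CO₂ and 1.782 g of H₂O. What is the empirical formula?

mol C = 6.529 g CO₂ ÷ 44.009 g/mol = 0.14836 mol
mol H = 2 × 1.782 g H₂O ÷ 18.015 g/mol = 0.19784 mol
mass O = 2.377 − (1.7819 + 0.19942) = 0.39568 g → mol O = 0.39568 ÷ 15.999 = 0.024731 mol
Divide by the smallest (0.024731 mol): C 5.999, H 7.999, O 1.000

C6H8O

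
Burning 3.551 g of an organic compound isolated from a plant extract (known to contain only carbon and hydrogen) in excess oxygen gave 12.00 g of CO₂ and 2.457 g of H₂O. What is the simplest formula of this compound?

CH

mol C = 12.00 g CO₂ ÷ 44.009 g/mol = 0.27267 mol
mol H = 2 × 2.457 g H₂O ÷ 18.015 g/mol = 0.27277 mol
Divide by the smallest (0.27267 mol): C 1.000, H 1.000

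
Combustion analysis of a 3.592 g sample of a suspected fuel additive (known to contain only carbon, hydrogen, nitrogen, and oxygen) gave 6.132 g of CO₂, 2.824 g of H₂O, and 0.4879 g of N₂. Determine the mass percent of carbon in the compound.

46.59%

mol C = 6.132 g CO₂ ÷ 44.009 g/mol = 0.13934 mol
mol H = 2 × 2.824 g H₂O ÷ 18.015 g/mol = 0.31352 mol
mol N = 2 × 0.4879 g N₂ ÷ 28.014 g/mol = 0.034833 mol
mass O = 3.592 − (1.6736 + 0.31602 + 0.48790) = 1.1145 g → mol O = 1.1145 ÷ 15.999 = 0.069662 mol
mass % C = 1.6736 g ÷ 3.592 g × 100%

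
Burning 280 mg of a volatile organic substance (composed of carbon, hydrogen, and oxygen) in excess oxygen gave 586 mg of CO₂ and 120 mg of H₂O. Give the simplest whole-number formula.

mol C = 0.586 g CO₂ ÷ 44.009 g/mol = 0.01332 mol
mol H = 2 × 0.120 g H₂O ÷ 18.015 g/mol = 0.01332 mol
mass O = 0.280 − (0.1599 + 0.01343) = 0.1066 g → mol O = 0.1066 ÷ 15.999 = 0.006665 mol
Divide by the smallest (0.006665 mol): C 1.998, H 1.999, O 1.000

C2H2O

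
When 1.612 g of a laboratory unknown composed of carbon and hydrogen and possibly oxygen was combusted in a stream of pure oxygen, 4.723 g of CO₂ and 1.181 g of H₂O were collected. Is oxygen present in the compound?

mol C = 4.723 g CO₂ ÷ 44.009 g/mol = 0.10732 mol
mol H = 2 × 1.181 g H₂O ÷ 18.015 g/mol = 0.13111 mol
C and H account for only 1.4212 g of the 1.612 g sample; the remaining 0.19083 g must be oxygen.

yes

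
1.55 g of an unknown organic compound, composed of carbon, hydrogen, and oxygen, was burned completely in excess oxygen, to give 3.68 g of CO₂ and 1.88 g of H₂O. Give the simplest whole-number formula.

mol C = 3.68 g CO₂ ÷ 44.009 g/mol = 0.08362 mol
mol H = 2 × 1.88 g H₂O ÷ 18.015 g/mol = 0.2087 mol
mass O = 1.55 − (1.004 + 0.2104) = 0.3353 g → mol O = 0.3353 ÷ 15.999 = 0.02096 mol
Divide by the smallest (0.02096 mol): C 3.990, H 9.960, O 1.000

C4H10O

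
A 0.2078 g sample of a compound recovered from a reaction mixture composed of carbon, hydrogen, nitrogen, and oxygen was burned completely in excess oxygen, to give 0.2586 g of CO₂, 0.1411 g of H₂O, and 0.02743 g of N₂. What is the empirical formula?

mol C = 0.2586 g CO₂ ÷ 44.009 g/mol = 0.0058761 mol
mol H = 2 × 0.1411 g H₂O ÷ 18.015 g/mol = 0.015665 mol
mol N = 2 × 0.02743 g N₂ ÷ 28.014 g/mol = 0.0019583 mol
mass O = 0.2078 − (0.070577 + 0.015790 + 0.027430) = 0.094002 g → mol O = 0.094002 ÷ 15.999 = 0.0058755 mol
Divide by the smallest (0.0019583 mol): C 3.001, H 7.999, N 1.000, O 3.000

C3H8NO3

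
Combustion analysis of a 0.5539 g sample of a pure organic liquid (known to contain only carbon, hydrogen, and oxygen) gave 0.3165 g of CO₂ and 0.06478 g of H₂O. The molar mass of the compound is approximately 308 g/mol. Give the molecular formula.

C4H4O16

mol C = 0.3165 g CO₂ ÷ 44.009 g/mol = 0.0071917 mol
mol H = 2 × 0.06478 g H₂O ÷ 18.015 g/mol = 0.0071918 mol
mass O = 0.5539 − (0.086380 + 0.0072493) = 0.46027 g → mol O = 0.46027 ÷ 15.999 = 0.028769 mol
Divide by the smallest (0.0071917 mol): C 1.000, H 1.000, O 4.000
Empirical formula: CHO4
Empirical-formula mass = 77.02 g/mol; 308 ÷ 77.02 ≈ 4, so the molecular formula is C4H4O16.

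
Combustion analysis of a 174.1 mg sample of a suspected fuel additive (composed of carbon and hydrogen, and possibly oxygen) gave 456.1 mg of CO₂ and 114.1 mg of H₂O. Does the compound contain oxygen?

yes

mol C = 0.4561 g CO₂ ÷ 44.009 g/mol = 0.010364 mol
mol H = 2 × 0.1141 g H₂O ÷ 18.015 g/mol = 0.012667 mol
C and H account for only 0.13725 g of the 0.1741 g sample; the remaining 0.036852 g must be oxygen.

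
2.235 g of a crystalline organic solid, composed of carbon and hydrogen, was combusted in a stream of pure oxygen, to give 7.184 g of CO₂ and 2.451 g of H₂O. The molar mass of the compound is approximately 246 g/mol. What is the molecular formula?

mol C = 7.184 g CO₂ ÷ 44.009 g/mol = 0.16324 mol
mol H = 2 × 2.451 g H₂O ÷ 18.015 g/mol = 0.27211 mol
Divide by the smallest (0.16324 mol): C 1.000, H 1.667
Multiplying each by 3 gives whole numbers: C 3.00, H 5.00
Empirical formula: C3H5
Empirical-formula mass = 41.07 g/mol; 246 ÷ 41.07 ≈ 6, so the molecular formula is C18H30.

C18H30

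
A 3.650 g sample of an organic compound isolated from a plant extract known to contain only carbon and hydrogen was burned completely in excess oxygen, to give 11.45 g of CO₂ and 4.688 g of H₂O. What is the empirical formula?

CH2

mol C = 11.45 g CO₂ ÷ 44.009 g/mol = 0.26017 mol
mol H = 2 × 4.688 g H₂O ÷ 18.015 g/mol = 0.52046 mol
Divide by the smallest (0.26017 mol): C 1.000, H 2.000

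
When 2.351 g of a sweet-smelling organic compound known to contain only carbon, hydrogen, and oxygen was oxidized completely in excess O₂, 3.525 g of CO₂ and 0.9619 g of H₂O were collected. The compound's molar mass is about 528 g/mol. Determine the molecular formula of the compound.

C18H24O18

mol C = 3.525 g CO₂ ÷ 44.009 g/mol = 0.080097 mol
mol H = 2 × 0.9619 g H₂O ÷ 18.015 g/mol = 0.10679 mol
mass O = 2.351 − (0.96205 + 0.10764) = 1.2813 g → mol O = 1.2813 ÷ 15.999 = 0.080087 mol
Divide by the smallest (0.080087 mol): C 1.000, H 1.333, O 1.000
Multiplying each by 3 gives whole numbers: C 3.00, H 4.00, O 3.00
Empirical formula: C3H4O3
Empirical-formula mass = 88.06 g/mol; 528 ÷ 88.06 ≈ 6, so the molecular formula is C18H24O18.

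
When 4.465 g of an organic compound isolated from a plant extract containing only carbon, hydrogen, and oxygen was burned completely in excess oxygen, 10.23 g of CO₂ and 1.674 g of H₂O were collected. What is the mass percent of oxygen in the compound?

mol C = 10.23 g CO₂ ÷ 44.009 g/mol = 0.23245 mol
mol H = 2 × 1.674 g H₂O ÷ 18.015 g/mol = 0.18585 mol
mass O = 4.465 − (2.7920 + 0.18733) = 1.4857 g → mol O = 1.4857 ÷ 15.999 = 0.092861 mol
mass % O = 1.4857 g ÷ 4.465 g × 100%

33.27%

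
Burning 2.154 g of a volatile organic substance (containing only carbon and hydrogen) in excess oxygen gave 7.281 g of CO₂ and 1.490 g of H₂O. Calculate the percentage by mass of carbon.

mol C = 7.281 g CO₂ ÷ 44.009 g/mol = 0.16544 mol
mol H = 2 × 1.490 g H₂O ÷ 18.015 g/mol = 0.16542 mol
mass % C = 1.9871 g ÷ 2.154 g × 100%

92.25%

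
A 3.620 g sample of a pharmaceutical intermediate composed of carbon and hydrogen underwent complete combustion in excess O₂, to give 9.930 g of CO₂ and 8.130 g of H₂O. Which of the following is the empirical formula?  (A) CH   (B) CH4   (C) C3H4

mol C = 9.930 g CO₂ ÷ 44.009 g/mol = 0.22564 mol
mol H = 2 × 8.130 g H₂O ÷ 18.015 g/mol = 0.90258 mol
Divide by the smallest (0.22564 mol): C 1.000, H 4.000

(B) CH4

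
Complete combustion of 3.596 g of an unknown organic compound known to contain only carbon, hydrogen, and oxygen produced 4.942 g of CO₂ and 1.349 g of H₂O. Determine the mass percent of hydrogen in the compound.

4.20%

mol C = 4.942 g CO₂ ÷ 44.009 g/mol = 0.11230 mol
mol H = 2 × 1.349 g H₂O ÷ 18.015 g/mol = 0.14976 mol
mass O = 3.596 − (1.3488 + 0.15096) = 2.0963 g → mol O = 2.0963 ÷ 15.999 = 0.13102 mol
mass % H = 0.15096 g ÷ 3.596 g × 100%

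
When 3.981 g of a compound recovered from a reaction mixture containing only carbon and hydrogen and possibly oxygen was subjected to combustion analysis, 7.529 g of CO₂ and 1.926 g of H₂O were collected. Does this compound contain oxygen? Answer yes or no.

mol C = 7.529 g CO₂ ÷ 44.009 g/mol = 0.17108 mol
mol H = 2 × 1.926 g H₂O ÷ 18.015 g/mol = 0.21382 mol
C and H account for only 2.2704 g of the 3.981 g sample; the remaining 1.7106 g must be oxygen.

yes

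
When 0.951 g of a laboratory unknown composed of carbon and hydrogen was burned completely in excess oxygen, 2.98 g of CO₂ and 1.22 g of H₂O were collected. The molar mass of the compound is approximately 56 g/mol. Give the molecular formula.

mol C = 2.98 g CO₂ ÷ 44.009 g/mol = 0.06771 mol
mol H = 2 × 1.22 g H₂O ÷ 18.015 g/mol = 0.1354 mol
Divide by the smallest (0.06771 mol): C 1.000, H 2.000
Empirical formula: CH2
Empirical-formula mass = 14.03 g/mol; 56 ÷ 14.03 ≈ 4, so the molecular formula is C4H8.

C4H8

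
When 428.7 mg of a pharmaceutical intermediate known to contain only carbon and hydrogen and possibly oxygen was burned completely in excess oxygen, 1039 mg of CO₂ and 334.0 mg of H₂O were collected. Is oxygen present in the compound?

mol C = 1.039 g CO₂ ÷ 44.009 g/mol = 0.023609 mol
mol H = 2 × 0.3340 g H₂O ÷ 18.015 g/mol = 0.037080 mol
C and H account for only 0.32094 g of the 0.4287 g sample; the remaining 0.10776 g must be oxygen.

yes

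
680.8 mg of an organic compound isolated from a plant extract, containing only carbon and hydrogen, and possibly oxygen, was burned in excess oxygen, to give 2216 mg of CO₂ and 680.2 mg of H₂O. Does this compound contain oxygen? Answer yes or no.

mol C = 2.216 g CO₂ ÷ 44.009 g/mol = 0.050353 mol
mol H = 2 × 0.6802 g H₂O ÷ 18.015 g/mol = 0.075515 mol
C and H together account for 0.68091 g — essentially the entire 0.6808 g sample — so the compound contains no oxygen.

no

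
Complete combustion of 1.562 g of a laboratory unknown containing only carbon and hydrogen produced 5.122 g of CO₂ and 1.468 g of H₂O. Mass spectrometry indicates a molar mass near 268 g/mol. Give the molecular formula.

C20H28

mol C = 5.122 g CO₂ ÷ 44.009 g/mol = 0.11639 mol
mol H = 2 × 1.468 g H₂O ÷ 18.015 g/mol = 0.16298 mol
Divide by the smallest (0.11639 mol): C 1.000, H 1.400
Multiplying each by 5 gives whole numbers: C 5.00, H 7.00
Empirical formula: C5H7
Empirical-formula mass = 67.11 g/mol; 268 ÷ 67.11 ≈ 4, so the molecular formula is C20H28.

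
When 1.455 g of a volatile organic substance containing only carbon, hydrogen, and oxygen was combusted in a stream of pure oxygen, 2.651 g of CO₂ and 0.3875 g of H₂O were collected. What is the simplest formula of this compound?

C7H5O5

mol C = 2.651 g CO₂ ÷ 44.009 g/mol = 0.060238 mol
mol H = 2 × 0.3875 g H₂O ÷ 18.015 g/mol = 0.043020 mol
mass O = 1.455 − (0.72351 + 0.043364) = 0.68812 g → mol O = 0.68812 ÷ 15.999 = 0.043010 mol
Divide by the smallest (0.043010 mol): C 1.401, H 1.000, O 1.000
Multiplying each by 5 gives whole numbers: C 7.00, H 5.00, O 5.00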